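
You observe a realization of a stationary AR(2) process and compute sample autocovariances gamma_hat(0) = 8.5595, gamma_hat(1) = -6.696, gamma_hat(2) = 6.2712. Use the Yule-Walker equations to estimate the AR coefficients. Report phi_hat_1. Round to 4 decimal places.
\hat\phi_{1} = -0.5390

The Yule-Walker equations for an AR(p) process read, in matrix form,
  Gamma_p phi = r_p,   with   (Gamma_p)_{ij} = gamma(|i - j|),
                       (r_p)_i = gamma(i),   i,j = 1..p.
Substitute the sample gammas (Toeplitz matrix and right-hand side of size 2):
  Gamma_p = [[8.5595, -6.696], [-6.696, 8.5595]]
  r_p     = [-6.696, 6.2712]
Written out:
  8.5595 phi_1 - 6.696 phi_2 = -6.696
  -6.696 phi_1 + 8.5595 phi_2 = 6.2712
Solve by Cramer's rule:
  det = gamma(0)^2 - gamma(1)^2 = (8.5595)^2 - (-6.696)^2 = 73.26504025 - 44.836416 = 28.42862425
  phi_hat_1 = [gamma(1) gamma(0) - gamma(1) gamma(2)] / det = [(-6.696)(8.5595) - (-6.696)(6.2712)] / 28.42862425 = -15.3224568 / 28.42862425 = -0.539
  phi_hat_2 = [gamma(0) gamma(2) - gamma(1)^2] / det = [(8.5595)(6.2712) - (-6.696)^2] / 28.42862425 = 8.8419204 / 28.42862425 = 0.311
So phi_hat = [-0.5390, 0.3110].
Therefore phi_hat_1 = -0.5390.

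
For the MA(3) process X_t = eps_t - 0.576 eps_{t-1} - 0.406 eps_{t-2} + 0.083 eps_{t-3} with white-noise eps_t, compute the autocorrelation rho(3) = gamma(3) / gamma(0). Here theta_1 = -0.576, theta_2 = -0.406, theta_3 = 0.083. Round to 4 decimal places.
\rho(3) = 0.0552

For an MA(q) process with theta_0 = 1, the autocovariance is
  gamma(k) = sigma^2 * sum_{i=0..q-k} theta_i * theta_{i+k},
and rho(k) = gamma(k) / gamma(0). Sigma^2 cancels.
  numerator   = (1)*(0.083) = 0.083.
  denominator = (1)^2 + (-0.576)^2 + (-0.406)^2 + (0.083)^2 = 1.503501.
  rho(3) = 0.083 / 1.503501 = 0.0552.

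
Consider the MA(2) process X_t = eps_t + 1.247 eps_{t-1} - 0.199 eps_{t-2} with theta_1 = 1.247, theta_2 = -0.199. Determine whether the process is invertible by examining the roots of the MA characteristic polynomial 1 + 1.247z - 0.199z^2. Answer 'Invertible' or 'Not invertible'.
\text{Not invertible}

The MA(q) characteristic polynomial is P(z) = 1 + 1.247z - 0.199z^2.
Invertibility requires all roots to lie outside the unit circle, i.e. |z| > 1 for every root.
Set 1 + (1.247) z + (-0.199) z^2 = 0, i.e. a z^2 + b z + c = 0 with a = -0.199, b = 1.247, c = 1.
Discriminant D = b^2 - 4ac = (1.247)^2 - 4*(-0.199)*1 = 1.555009 - (-0.796) = 2.351009.
D >= 0, so the roots are real: z = (-b +/- sqrt(D)) / (2a) = (-1.247 +/- 1.5333) / (-0.398).
  z_1 = (-1.247 + 1.5333) / (-0.398) = -0.7193,   |z_1| = 0.7193.
  z_2 = (-1.247 - 1.5333) / (-0.398) = 6.9857,   |z_2| = 6.9857.
Moduli of all roots: 0.7193, 6.9857.
All moduli strictly greater than 1? No.
Verdict: Not invertible.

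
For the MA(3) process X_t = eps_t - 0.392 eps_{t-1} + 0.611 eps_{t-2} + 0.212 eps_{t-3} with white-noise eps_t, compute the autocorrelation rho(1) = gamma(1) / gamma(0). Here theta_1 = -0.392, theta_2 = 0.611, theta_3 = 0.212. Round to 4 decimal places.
\rho(1) = -0.3193

For an MA(q) process with theta_0 = 1, the autocovariance is
  gamma(k) = sigma^2 * sum_{i=0..q-k} theta_i * theta_{i+k},
and rho(k) = gamma(k) / gamma(0). Sigma^2 cancels.
  numerator   = (1)*(-0.392) + (-0.392)*(0.611) + (0.611)*(0.212) = -0.50198.
  denominator = (1)^2 + (-0.392)^2 + (0.611)^2 + (0.212)^2 = 1.571929.
  rho(1) = -0.50198 / 1.571929 = -0.3193.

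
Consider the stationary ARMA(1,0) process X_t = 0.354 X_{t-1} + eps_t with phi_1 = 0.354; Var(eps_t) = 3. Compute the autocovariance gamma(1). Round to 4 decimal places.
\gamma(1) = 1.2142

Multiply the model equation by X_{t-k} and take expectations. With theta_0 = psi_0 = 1 and psi_j the MA(infinity) weights, this gives
  gamma(k) - sum_i phi_i gamma(k-i) = c_k,
  c_k = sigma^2 * sum_{j=k..q} theta_j psi_{j-k}   (c_k = 0 for k > q),
using gamma(-m) = gamma(m).
Pure AR (q = 0): c_0 = sigma^2 = 3, c_k = 0 for k >= 1.
Equations for k = 0 and k = 1 (AR order 1):
  gamma(0) = phi_1 gamma(1) + c_0
  gamma(1) = phi_1 gamma(0) + c_1
Substituting the second into the first: gamma(0) (1 - phi_1^2) = c_0 + phi_1 c_1, so
  gamma(0) = c_0 / (1 - phi_1^2) = 3 / (1 - (0.354)^2) = 3 / 0.874684 = 3.42981.
  gamma(1) = phi_1 gamma(0) = (0.354)(3.42981) = 1.214153.
Therefore gamma(1) = 1.2142 (to 4 decimal places).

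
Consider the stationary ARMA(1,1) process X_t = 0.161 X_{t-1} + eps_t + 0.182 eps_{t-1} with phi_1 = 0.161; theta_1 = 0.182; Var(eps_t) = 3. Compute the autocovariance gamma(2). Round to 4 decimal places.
\gamma(2) = 0.1751

Multiply the model equation by X_{t-k} and take expectations. With theta_0 = psi_0 = 1 and psi_j the MA(infinity) weights, this gives
  gamma(k) - sum_i phi_i gamma(k-i) = c_k,
  c_k = sigma^2 * sum_{j=k..q} theta_j psi_{j-k}   (c_k = 0 for k > q),
using gamma(-m) = gamma(m).
psi-weights needed (psi_j = theta_j + sum_i phi_i psi_{j-i}):
  psi_1 = theta_1 + phi_1 = 0.182 + (0.161) = 0.343
Right-hand sides:
  c_0 = sigma^2 (1 + theta_1 psi_1) = 3 * (1 + (0.182)(0.343)) = 3 * 1.062426 = 3.187278
  c_1 = sigma^2 theta_1 = 3 * (0.182) = 0.546
  c_2 = 0
Equations for k = 0 and k = 1 (AR order 1):
  gamma(0) = phi_1 gamma(1) + c_0
  gamma(1) = phi_1 gamma(0) + c_1
Substituting the second into the first: gamma(0) (1 - phi_1^2) = c_0 + phi_1 c_1, so
  gamma(0) = (c_0 + phi_1 c_1) / (1 - phi_1^2) = (3.187278 + (0.161)(0.546)) / (1 - (0.161)^2) = 3.275184 / 0.974079 = 3.362339.
  gamma(1) = phi_1 gamma(0) + c_1 = (0.161)(3.362339) + (0.546) = 1.087337.
For k = 2 (> q): gamma(2) = phi_1 gamma(1) = (0.161)(1.087337) = 0.175061.
Therefore gamma(2) = 0.1751 (to 4 decimal places).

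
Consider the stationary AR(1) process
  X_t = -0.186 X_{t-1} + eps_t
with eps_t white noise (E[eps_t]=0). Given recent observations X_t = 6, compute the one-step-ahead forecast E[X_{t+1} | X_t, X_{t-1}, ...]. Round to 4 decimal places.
E[X_{t+1} \mid \mathcal F_t] = -1.1160

For an AR(p) model X_t = c + sum_i phi_i X_{t-i} + eps_t, the
one-step-ahead conditional mean is
  E[X_{t+1} | X_t, ...] = c + sum_i phi_i X_{t+1-i}.
Substitute known values:
  E[X_{t+1} | ...] = (-0.186) * (6)
                   = -1.1160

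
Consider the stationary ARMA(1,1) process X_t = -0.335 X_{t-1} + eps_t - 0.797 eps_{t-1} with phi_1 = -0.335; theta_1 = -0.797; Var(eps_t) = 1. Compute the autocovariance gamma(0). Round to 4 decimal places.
\gamma(0) = 2.4434

Multiply the model equation by X_{t-k} and take expectations. With theta_0 = psi_0 = 1 and psi_j the MA(infinity) weights, this gives
  gamma(k) - sum_i phi_i gamma(k-i) = c_k,
  c_k = sigma^2 * sum_{j=k..q} theta_j psi_{j-k}   (c_k = 0 for k > q),
using gamma(-m) = gamma(m).
psi-weights needed (psi_j = theta_j + sum_i phi_i psi_{j-i}):
  psi_1 = theta_1 + phi_1 = -0.797 + (-0.335) = -1.132
Right-hand sides:
  c_0 = sigma^2 (1 + theta_1 psi_1) = 1 * (1 + (-0.797)(-1.132)) = 1 * 1.902204 = 1.902204
  c_1 = sigma^2 theta_1 = 1 * (-0.797) = -0.797
  c_2 = 0
Equations for k = 0 and k = 1 (AR order 1):
  gamma(0) = phi_1 gamma(1) + c_0
  gamma(1) = phi_1 gamma(0) + c_1
Substituting the second into the first: gamma(0) (1 - phi_1^2) = c_0 + phi_1 c_1, so
  gamma(0) = (c_0 + phi_1 c_1) / (1 - phi_1^2) = (1.902204 + (-0.335)(-0.797)) / (1 - (-0.335)^2) = 2.169199 / 0.887775 = 2.443411.
Therefore gamma(0) = 2.4434 (to 4 decimal places).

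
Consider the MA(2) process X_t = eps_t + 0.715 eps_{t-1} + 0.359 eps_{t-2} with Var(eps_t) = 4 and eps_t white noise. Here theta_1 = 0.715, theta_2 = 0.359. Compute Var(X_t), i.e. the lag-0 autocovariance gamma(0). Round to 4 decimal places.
\gamma(0) = 6.5604

For an MA(q) process X_t = eps_t + sum_i theta_i eps_{t-i} with
Var(eps_t) = sigma^2, the variance is
  gamma(0) = sigma^2 * (1 + sum_i theta_i^2).
  sum_i theta_i^2 = (0.715)^2 + (0.359)^2 = 0.511225 + 0.128881 = 0.640106.
  gamma(0) = 4 * (1 + 0.640106) = 4 * 1.640106 = 6.560424, which rounds to 6.5604.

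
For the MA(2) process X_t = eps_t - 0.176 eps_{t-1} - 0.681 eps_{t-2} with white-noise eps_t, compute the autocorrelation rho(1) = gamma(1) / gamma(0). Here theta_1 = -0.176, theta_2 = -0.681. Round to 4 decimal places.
\rho(1) = -0.0376

For an MA(q) process with theta_0 = 1, the autocovariance is
  gamma(k) = sigma^2 * sum_{i=0..q-k} theta_i * theta_{i+k},
and rho(k) = gamma(k) / gamma(0). Sigma^2 cancels.
  numerator   = (1)*(-0.176) + (-0.176)*(-0.681) = -0.056144.
  denominator = (1)^2 + (-0.176)^2 + (-0.681)^2 = 1.494737.
  rho(1) = -0.056144 / 1.494737 = -0.0376.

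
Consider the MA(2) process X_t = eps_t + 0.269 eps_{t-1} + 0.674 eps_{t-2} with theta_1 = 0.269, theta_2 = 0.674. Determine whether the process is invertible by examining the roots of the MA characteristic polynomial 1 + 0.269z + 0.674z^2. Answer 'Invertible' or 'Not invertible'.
\text{Invertible}

The MA(q) characteristic polynomial is P(z) = 1 + 0.269z + 0.674z^2.
Invertibility requires all roots to lie outside the unit circle, i.e. |z| > 1 for every root.
Set 1 + (0.269) z + (0.674) z^2 = 0, i.e. a z^2 + b z + c = 0 with a = 0.674, b = 0.269, c = 1.
Discriminant D = b^2 - 4ac = (0.269)^2 - 4*(0.674)*1 = 0.072361 - (2.696) = -2.623639.
D < 0, so the roots are the complex-conjugate pair z = (-b +/- i sqrt(-D)) / (2a) = -0.1996 +/- 1.2016i.
For a conjugate pair |z|^2 = z * conj(z) = (product of roots) = c/a = 1/(0.674) = 1.48368, so |z| = sqrt(1.48368) = 1.2181 for both roots.
Moduli of all roots: 1.2181, 1.2181.
All moduli strictly greater than 1? Yes.
Verdict: Invertible.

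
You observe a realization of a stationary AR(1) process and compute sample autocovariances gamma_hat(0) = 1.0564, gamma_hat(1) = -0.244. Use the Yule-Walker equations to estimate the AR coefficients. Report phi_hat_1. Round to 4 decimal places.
\hat\phi_{1} = -0.2310

The Yule-Walker equations for an AR(p) process read, in matrix form,
  Gamma_p phi = r_p,   with   (Gamma_p)_{ij} = gamma(|i - j|),
                       (r_p)_i = gamma(i),   i,j = 1..p.
Substitute the sample gammas (Toeplitz matrix and right-hand side of size 1):
  Gamma_p = [[1.0564]]
  r_p     = [-0.244]
With p = 1 this is the single equation gamma(0) phi_1 = gamma(1):
  phi_hat_1 = gamma(1) / gamma(0) = -0.244 / 1.0564 = -0.2310.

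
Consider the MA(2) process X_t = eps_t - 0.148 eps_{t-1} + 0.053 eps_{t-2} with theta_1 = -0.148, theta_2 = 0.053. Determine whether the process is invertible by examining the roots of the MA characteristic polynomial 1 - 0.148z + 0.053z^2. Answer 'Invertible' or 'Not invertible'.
\text{Invertible}

The MA(q) characteristic polynomial is P(z) = 1 - 0.148z + 0.053z^2.
Invertibility requires all roots to lie outside the unit circle, i.e. |z| > 1 for every root.
Set 1 + (-0.148) z + (0.053) z^2 = 0, i.e. a z^2 + b z + c = 0 with a = 0.053, b = -0.148, c = 1.
Discriminant D = b^2 - 4ac = (-0.148)^2 - 4*(0.053)*1 = 0.021904 - (0.212) = -0.190096.
D < 0, so the roots are the complex-conjugate pair z = (-b +/- i sqrt(-D)) / (2a) = 1.3962 +/- 4.1132i.
For a conjugate pair |z|^2 = z * conj(z) = (product of roots) = c/a = 1/(0.053) = 18.867925, so |z| = sqrt(18.867925) = 4.3437 for both roots.
Moduli of all roots: 4.3437, 4.3437.
All moduli strictly greater than 1? Yes.
Verdict: Invertible.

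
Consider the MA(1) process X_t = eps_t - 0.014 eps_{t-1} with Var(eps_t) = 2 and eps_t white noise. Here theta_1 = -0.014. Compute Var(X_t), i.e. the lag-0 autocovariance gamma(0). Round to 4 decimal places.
\gamma(0) = 2.0004

For an MA(q) process X_t = eps_t + sum_i theta_i eps_{t-i} with
Var(eps_t) = sigma^2, the variance is
  gamma(0) = sigma^2 * (1 + sum_i theta_i^2).
  sum_i theta_i^2 = (-0.014)^2 = 0.000196.
  gamma(0) = 2 * (1 + 0.000196) = 2 * 1.000196 = 2.000392, which rounds to 2.0004.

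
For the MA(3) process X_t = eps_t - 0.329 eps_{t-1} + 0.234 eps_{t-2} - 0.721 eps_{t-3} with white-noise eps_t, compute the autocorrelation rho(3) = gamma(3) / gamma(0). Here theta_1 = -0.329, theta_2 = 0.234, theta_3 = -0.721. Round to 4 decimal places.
\rho(3) = -0.4284

For an MA(q) process with theta_0 = 1, the autocovariance is
  gamma(k) = sigma^2 * sum_{i=0..q-k} theta_i * theta_{i+k},
and rho(k) = gamma(k) / gamma(0). Sigma^2 cancels.
  numerator   = (1)*(-0.721) = -0.721.
  denominator = (1)^2 + (-0.329)^2 + (0.234)^2 + (-0.721)^2 = 1.682838.
  rho(3) = -0.721 / 1.682838 = -0.4284.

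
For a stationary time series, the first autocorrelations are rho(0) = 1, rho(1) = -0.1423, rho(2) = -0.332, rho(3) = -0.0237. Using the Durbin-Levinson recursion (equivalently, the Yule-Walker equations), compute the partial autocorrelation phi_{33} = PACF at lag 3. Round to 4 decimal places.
\phi_{33} = -0.1630

The PACF at lag k is phi_{kk}, the last component of the solution
to the Yule-Walker system G_k phi = r_k where
  (G_k)_{ij} = rho(|i - j|), (r_k)_i = rho(i), i,j = 1..k.
Equivalently, Durbin-Levinson gives phi_{kk} iteratively:
  phi_{11} = rho(1)
  phi_{kk} = [rho(k) - sum_{j=1..k-1} phi_{k-1,j} rho(k-j)]
            / [1 - sum_{j=1..k-1} phi_{k-1,j} rho(j)],
  phi_{k,j} = phi_{k-1,j} - phi_{kk} phi_{k-1,k-j},  j = 1..k-1.
Step k = 1:
  phi_11 = rho(1) = -0.1423.
Step k = 2:
  phi_22 = [rho(2) - phi_11 rho(1)] / [1 - phi_11 rho(1)] = [-0.332 - (-0.1423)(-0.1423)] / [1 - (-0.1423)(-0.1423)]
         = -0.35224929 / 0.97975071 = -0.35953.
  Update: phi_21 = phi_11 - phi_22 phi_11 = -0.1423 - (-0.35953)(-0.1423) = -0.193461.
Step k = 3:
  phi_33 = [rho(3) - phi_21 rho(2) - phi_22 rho(1)] / [1 - phi_21 rho(1) - phi_22 rho(2)]
    numerator   = -0.0237 - (-0.193461)(-0.332) - (-0.35953)(-0.1423) = -0.13909012
    denominator = 1 - (-0.193461)(-0.1423) - (-0.35953)(-0.332) = 0.8531067
  phi_33 = -0.13909012 / 0.8531067 = -0.163.
Therefore phi_{33} = -0.1630.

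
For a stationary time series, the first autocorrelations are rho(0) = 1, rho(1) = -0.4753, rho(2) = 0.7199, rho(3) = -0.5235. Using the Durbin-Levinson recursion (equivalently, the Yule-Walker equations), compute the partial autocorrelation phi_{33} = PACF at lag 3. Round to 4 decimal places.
\phi_{33} = -0.2100

The PACF at lag k is phi_{kk}, the last component of the solution
to the Yule-Walker system G_k phi = r_k where
  (G_k)_{ij} = rho(|i - j|), (r_k)_i = rho(i), i,j = 1..k.
Equivalently, Durbin-Levinson gives phi_{kk} iteratively:
  phi_{11} = rho(1)
  phi_{kk} = [rho(k) - sum_{j=1..k-1} phi_{k-1,j} rho(k-j)]
            / [1 - sum_{j=1..k-1} phi_{k-1,j} rho(j)],
  phi_{k,j} = phi_{k-1,j} - phi_{kk} phi_{k-1,k-j},  j = 1..k-1.
Step k = 1:
  phi_11 = rho(1) = -0.4753.
Step k = 2:
  phi_22 = [rho(2) - phi_11 rho(1)] / [1 - phi_11 rho(1)] = [0.7199 - (-0.4753)(-0.4753)] / [1 - (-0.4753)(-0.4753)]
         = 0.49398991 / 0.77408991 = 0.638156.
  Update: phi_21 = phi_11 - phi_22 phi_11 = -0.4753 - (0.638156)(-0.4753) = -0.171985.
Step k = 3:
  phi_33 = [rho(3) - phi_21 rho(2) - phi_22 rho(1)] / [1 - phi_21 rho(1) - phi_22 rho(2)]
    numerator   = -0.5235 - (-0.171985)(0.7199) - (0.638156)(-0.4753) = -0.09637288
    denominator = 1 - (-0.171985)(-0.4753) - (0.638156)(0.7199) = 0.45884742
  phi_33 = -0.09637288 / 0.45884742 = -0.21.
Therefore phi_{33} = -0.2100.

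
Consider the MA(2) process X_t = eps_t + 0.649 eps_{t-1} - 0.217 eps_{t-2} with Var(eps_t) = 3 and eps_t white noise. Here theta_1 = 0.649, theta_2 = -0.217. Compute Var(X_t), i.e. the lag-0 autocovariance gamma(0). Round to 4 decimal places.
\gamma(0) = 4.4049

For an MA(q) process X_t = eps_t + sum_i theta_i eps_{t-i} with
Var(eps_t) = sigma^2, the variance is
  gamma(0) = sigma^2 * (1 + sum_i theta_i^2).
  sum_i theta_i^2 = (0.649)^2 + (-0.217)^2 = 0.421201 + 0.047089 = 0.46829.
  gamma(0) = 3 * (1 + 0.46829) = 3 * 1.46829 = 4.40487, which rounds to 4.4049.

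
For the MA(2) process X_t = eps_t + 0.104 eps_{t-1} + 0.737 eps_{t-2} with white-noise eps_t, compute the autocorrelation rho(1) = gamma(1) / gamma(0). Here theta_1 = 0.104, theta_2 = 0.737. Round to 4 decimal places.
\rho(1) = 0.1162

For an MA(q) process with theta_0 = 1, the autocovariance is
  gamma(k) = sigma^2 * sum_{i=0..q-k} theta_i * theta_{i+k},
and rho(k) = gamma(k) / gamma(0). Sigma^2 cancels.
  numerator   = (1)*(0.104) + (0.104)*(0.737) = 0.180648.
  denominator = (1)^2 + (0.104)^2 + (0.737)^2 = 1.553985.
  rho(1) = 0.180648 / 1.553985 = 0.1162.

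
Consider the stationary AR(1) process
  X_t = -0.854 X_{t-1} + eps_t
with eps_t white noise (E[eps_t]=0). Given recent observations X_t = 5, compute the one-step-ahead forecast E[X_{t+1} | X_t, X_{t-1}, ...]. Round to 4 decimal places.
E[X_{t+1} \mid \mathcal F_t] = -4.2700

For an AR(p) model X_t = c + sum_i phi_i X_{t-i} + eps_t, the
one-step-ahead conditional mean is
  E[X_{t+1} | X_t, ...] = c + sum_i phi_i X_{t+1-i}.
Substitute known values:
  E[X_{t+1} | ...] = (-0.854) * (5)
                   = -4.2700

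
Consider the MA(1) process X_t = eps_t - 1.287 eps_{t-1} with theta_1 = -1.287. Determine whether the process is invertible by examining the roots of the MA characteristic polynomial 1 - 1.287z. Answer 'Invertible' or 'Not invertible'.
\text{Not invertible}

The MA(q) characteristic polynomial is P(z) = 1 - 1.287z.
Invertibility requires all roots to lie outside the unit circle, i.e. |z| > 1 for every root.
This is linear in z: 1 + (-1.287) z = 0  =>  z = -1/(-1.287) = 0.777001,  |z| = 0.777001.
Moduli of all roots: 0.7770.
All moduli strictly greater than 1? No.
Verdict: Not invertible.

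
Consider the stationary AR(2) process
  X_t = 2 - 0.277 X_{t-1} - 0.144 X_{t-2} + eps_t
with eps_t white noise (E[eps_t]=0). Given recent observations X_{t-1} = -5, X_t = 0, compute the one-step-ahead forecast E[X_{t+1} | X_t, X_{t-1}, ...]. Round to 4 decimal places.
E[X_{t+1} \mid \mathcal F_t] = 2.7200

For an AR(p) model X_t = c + sum_i phi_i X_{t-i} + eps_t, the
one-step-ahead conditional mean is
  E[X_{t+1} | X_t, ...] = c + sum_i phi_i X_{t+1-i}.
Substitute known values:
  E[X_{t+1} | ...] = 2 + (-0.277) * (0) + (-0.144) * (-5)
                   = 2.7200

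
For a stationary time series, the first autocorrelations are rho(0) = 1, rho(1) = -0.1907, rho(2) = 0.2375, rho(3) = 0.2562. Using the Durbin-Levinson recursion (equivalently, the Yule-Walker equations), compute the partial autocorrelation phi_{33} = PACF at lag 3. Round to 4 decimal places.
\phi_{33} = 0.3601

The PACF at lag k is phi_{kk}, the last component of the solution
to the Yule-Walker system G_k phi = r_k where
  (G_k)_{ij} = rho(|i - j|), (r_k)_i = rho(i), i,j = 1..k.
Equivalently, Durbin-Levinson gives phi_{kk} iteratively:
  phi_{11} = rho(1)
  phi_{kk} = [rho(k) - sum_{j=1..k-1} phi_{k-1,j} rho(k-j)]
            / [1 - sum_{j=1..k-1} phi_{k-1,j} rho(j)],
  phi_{k,j} = phi_{k-1,j} - phi_{kk} phi_{k-1,k-j},  j = 1..k-1.
Step k = 1:
  phi_11 = rho(1) = -0.1907.
Step k = 2:
  phi_22 = [rho(2) - phi_11 rho(1)] / [1 - phi_11 rho(1)] = [0.2375 - (-0.1907)(-0.1907)] / [1 - (-0.1907)(-0.1907)]
         = 0.20113351 / 0.96363351 = 0.208724.
  Update: phi_21 = phi_11 - phi_22 phi_11 = -0.1907 - (0.208724)(-0.1907) = -0.150896.
Step k = 3:
  phi_33 = [rho(3) - phi_21 rho(2) - phi_22 rho(1)] / [1 - phi_21 rho(1) - phi_22 rho(2)]
    numerator   = 0.2562 - (-0.150896)(0.2375) - (0.208724)(-0.1907) = 0.33184156
    denominator = 1 - (-0.150896)(-0.1907) - (0.208724)(0.2375) = 0.9216521
  phi_33 = 0.33184156 / 0.9216521 = 0.3601.
Therefore phi_{33} = 0.3601.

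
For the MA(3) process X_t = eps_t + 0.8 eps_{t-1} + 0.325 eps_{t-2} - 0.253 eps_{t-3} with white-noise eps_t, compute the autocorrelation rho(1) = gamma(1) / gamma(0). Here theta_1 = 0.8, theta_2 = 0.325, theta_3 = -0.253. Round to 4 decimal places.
\rho(1) = 0.5403

For an MA(q) process with theta_0 = 1, the autocovariance is
  gamma(k) = sigma^2 * sum_{i=0..q-k} theta_i * theta_{i+k},
and rho(k) = gamma(k) / gamma(0). Sigma^2 cancels.
  numerator   = (1)*(0.8) + (0.8)*(0.325) + (0.325)*(-0.253) = 0.977775.
  denominator = (1)^2 + (0.8)^2 + (0.325)^2 + (-0.253)^2 = 1.809634.
  rho(1) = 0.977775 / 1.809634 = 0.5403.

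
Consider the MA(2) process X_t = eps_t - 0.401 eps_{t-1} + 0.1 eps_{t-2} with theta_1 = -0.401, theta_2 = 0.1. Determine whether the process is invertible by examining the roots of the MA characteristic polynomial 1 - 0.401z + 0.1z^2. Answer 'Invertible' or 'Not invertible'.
\text{Invertible}

The MA(q) characteristic polynomial is P(z) = 1 - 0.401z + 0.1z^2.
Invertibility requires all roots to lie outside the unit circle, i.e. |z| > 1 for every root.
Set 1 + (-0.401) z + (0.1) z^2 = 0, i.e. a z^2 + b z + c = 0 with a = 0.1, b = -0.401, c = 1.
Discriminant D = b^2 - 4ac = (-0.401)^2 - 4*(0.1)*1 = 0.160801 - (0.4) = -0.239199.
D < 0, so the roots are the complex-conjugate pair z = (-b +/- i sqrt(-D)) / (2a) = 2.005 +/- 2.4454i.
For a conjugate pair |z|^2 = z * conj(z) = (product of roots) = c/a = 1/(0.1) = 10, so |z| = sqrt(10) = 3.1623 for both roots.
Moduli of all roots: 3.1623, 3.1623.
All moduli strictly greater than 1? Yes.
Verdict: Invertible.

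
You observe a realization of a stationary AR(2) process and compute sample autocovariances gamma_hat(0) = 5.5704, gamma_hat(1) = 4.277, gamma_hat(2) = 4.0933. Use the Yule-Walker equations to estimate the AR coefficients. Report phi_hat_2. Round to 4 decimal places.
\hat\phi_{2} = 0.3540

The Yule-Walker equations for an AR(p) process read, in matrix form,
  Gamma_p phi = r_p,   with   (Gamma_p)_{ij} = gamma(|i - j|),
                       (r_p)_i = gamma(i),   i,j = 1..p.
Substitute the sample gammas (Toeplitz matrix and right-hand side of size 2):
  Gamma_p = [[5.5704, 4.277], [4.277, 5.5704]]
  r_p     = [4.277, 4.0933]
Written out:
  5.5704 phi_1 + 4.277 phi_2 = 4.277
  4.277 phi_1 + 5.5704 phi_2 = 4.0933
Solve by Cramer's rule:
  det = gamma(0)^2 - gamma(1)^2 = (5.5704)^2 - (4.277)^2 = 31.02935616 - 18.292729 = 12.73662716
  phi_hat_1 = [gamma(1) gamma(0) - gamma(1) gamma(2)] / det = [(4.277)(5.5704) - (4.277)(4.0933)] / 12.73662716 = 6.3175567 / 12.73662716 = 0.496
  phi_hat_2 = [gamma(0) gamma(2) - gamma(1)^2] / det = [(5.5704)(4.0933) - (4.277)^2] / 12.73662716 = 4.50858932 / 12.73662716 = 0.354
So phi_hat = [0.4960, 0.3540].
Therefore phi_hat_2 = 0.3540.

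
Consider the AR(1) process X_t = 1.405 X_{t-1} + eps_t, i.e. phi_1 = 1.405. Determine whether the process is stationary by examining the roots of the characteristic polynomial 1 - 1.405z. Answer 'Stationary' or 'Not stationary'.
\text{Not stationary}

The AR(p) characteristic polynomial is P(z) = 1 - 1.405z.
Stationarity requires all roots to lie outside the unit circle, i.e. |z| > 1 for every root.
This is linear in z: 1 + (-1.405) z = 0  =>  z = -1/(-1.405) = 0.711744,  |z| = 0.711744.
Moduli of all roots: 0.7117.
All moduli strictly greater than 1? No.
Verdict: Not stationary.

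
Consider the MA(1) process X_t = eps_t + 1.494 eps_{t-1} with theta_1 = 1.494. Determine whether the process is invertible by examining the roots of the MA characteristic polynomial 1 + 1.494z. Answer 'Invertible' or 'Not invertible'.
\text{Not invertible}

The MA(q) characteristic polynomial is P(z) = 1 + 1.494z.
Invertibility requires all roots to lie outside the unit circle, i.e. |z| > 1 for every root.
This is linear in z: 1 + (1.494) z = 0  =>  z = -1/(1.494) = -0.669344,  |z| = 0.669344.
Moduli of all roots: 0.6693.
All moduli strictly greater than 1? No.
Verdict: Not invertible.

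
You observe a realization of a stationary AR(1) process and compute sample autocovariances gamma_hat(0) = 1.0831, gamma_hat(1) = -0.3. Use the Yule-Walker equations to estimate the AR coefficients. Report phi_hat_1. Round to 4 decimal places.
\hat\phi_{1} = -0.2770

The Yule-Walker equations for an AR(p) process read, in matrix form,
  Gamma_p phi = r_p,   with   (Gamma_p)_{ij} = gamma(|i - j|),
                       (r_p)_i = gamma(i),   i,j = 1..p.
Substitute the sample gammas (Toeplitz matrix and right-hand side of size 1):
  Gamma_p = [[1.0831]]
  r_p     = [-0.3]
With p = 1 this is the single equation gamma(0) phi_1 = gamma(1):
  phi_hat_1 = gamma(1) / gamma(0) = -0.3 / 1.0831 = -0.2770.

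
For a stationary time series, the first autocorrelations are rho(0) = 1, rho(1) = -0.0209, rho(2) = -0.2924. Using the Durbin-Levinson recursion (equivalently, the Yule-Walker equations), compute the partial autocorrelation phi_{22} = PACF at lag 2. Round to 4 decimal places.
\phi_{22} = -0.2930

The PACF at lag k is phi_{kk}, the last component of the solution
to the Yule-Walker system G_k phi = r_k where
  (G_k)_{ij} = rho(|i - j|), (r_k)_i = rho(i), i,j = 1..k.
Equivalently, Durbin-Levinson gives phi_{kk} iteratively:
  phi_{11} = rho(1)
  phi_{kk} = [rho(k) - sum_{j=1..k-1} phi_{k-1,j} rho(k-j)]
            / [1 - sum_{j=1..k-1} phi_{k-1,j} rho(j)],
  phi_{k,j} = phi_{k-1,j} - phi_{kk} phi_{k-1,k-j},  j = 1..k-1.
Step k = 1:
  phi_11 = rho(1) = -0.0209.
Step k = 2:
  phi_22 = [rho(2) - phi_11 rho(1)] / [1 - phi_11 rho(1)] = [-0.2924 - (-0.0209)(-0.0209)] / [1 - (-0.0209)(-0.0209)]
         = -0.29283681 / 0.99956319 = -0.293.
Therefore phi_{22} = -0.2930.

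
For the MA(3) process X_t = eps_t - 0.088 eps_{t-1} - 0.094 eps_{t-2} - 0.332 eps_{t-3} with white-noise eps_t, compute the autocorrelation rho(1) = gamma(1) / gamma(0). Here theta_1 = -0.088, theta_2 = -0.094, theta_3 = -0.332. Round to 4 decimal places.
\rho(1) = -0.0431

For an MA(q) process with theta_0 = 1, the autocovariance is
  gamma(k) = sigma^2 * sum_{i=0..q-k} theta_i * theta_{i+k},
and rho(k) = gamma(k) / gamma(0). Sigma^2 cancels.
  numerator   = (1)*(-0.088) + (-0.088)*(-0.094) + (-0.094)*(-0.332) = -0.04852.
  denominator = (1)^2 + (-0.088)^2 + (-0.094)^2 + (-0.332)^2 = 1.126804.
  rho(1) = -0.04852 / 1.126804 = -0.0431.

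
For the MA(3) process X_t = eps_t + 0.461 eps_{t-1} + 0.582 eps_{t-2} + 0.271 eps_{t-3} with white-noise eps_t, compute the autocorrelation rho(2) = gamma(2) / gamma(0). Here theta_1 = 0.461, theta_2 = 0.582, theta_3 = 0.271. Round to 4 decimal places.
\rho(2) = 0.4351

For an MA(q) process with theta_0 = 1, the autocovariance is
  gamma(k) = sigma^2 * sum_{i=0..q-k} theta_i * theta_{i+k},
and rho(k) = gamma(k) / gamma(0). Sigma^2 cancels.
  numerator   = (1)*(0.582) + (0.461)*(0.271) = 0.706931.
  denominator = (1)^2 + (0.461)^2 + (0.582)^2 + (0.271)^2 = 1.624686.
  rho(2) = 0.706931 / 1.624686 = 0.4351.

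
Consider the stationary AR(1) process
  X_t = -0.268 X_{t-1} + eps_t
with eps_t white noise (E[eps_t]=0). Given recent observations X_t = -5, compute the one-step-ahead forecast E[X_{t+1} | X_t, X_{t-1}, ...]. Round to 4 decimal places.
E[X_{t+1} \mid \mathcal F_t] = 1.3400

For an AR(p) model X_t = c + sum_i phi_i X_{t-i} + eps_t, the
one-step-ahead conditional mean is
  E[X_{t+1} | X_t, ...] = c + sum_i phi_i X_{t+1-i}.
Substitute known values:
  E[X_{t+1} | ...] = (-0.268) * (-5)
                   = 1.3400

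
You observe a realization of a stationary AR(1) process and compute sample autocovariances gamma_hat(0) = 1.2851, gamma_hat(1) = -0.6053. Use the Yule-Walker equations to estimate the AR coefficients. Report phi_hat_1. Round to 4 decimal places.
\hat\phi_{1} = -0.4710

The Yule-Walker equations for an AR(p) process read, in matrix form,
  Gamma_p phi = r_p,   with   (Gamma_p)_{ij} = gamma(|i - j|),
                       (r_p)_i = gamma(i),   i,j = 1..p.
Substitute the sample gammas (Toeplitz matrix and right-hand side of size 1):
  Gamma_p = [[1.2851]]
  r_p     = [-0.6053]
With p = 1 this is the single equation gamma(0) phi_1 = gamma(1):
  phi_hat_1 = gamma(1) / gamma(0) = -0.6053 / 1.2851 = -0.4710.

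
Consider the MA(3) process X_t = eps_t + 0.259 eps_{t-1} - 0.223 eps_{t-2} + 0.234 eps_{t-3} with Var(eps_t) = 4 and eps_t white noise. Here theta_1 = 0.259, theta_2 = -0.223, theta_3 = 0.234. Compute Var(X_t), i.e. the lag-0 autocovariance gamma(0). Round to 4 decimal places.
\gamma(0) = 4.6863

For an MA(q) process X_t = eps_t + sum_i theta_i eps_{t-i} with
Var(eps_t) = sigma^2, the variance is
  gamma(0) = sigma^2 * (1 + sum_i theta_i^2).
  sum_i theta_i^2 = (0.259)^2 + (-0.223)^2 + (0.234)^2 = 0.067081 + 0.049729 + 0.054756 = 0.171566.
  gamma(0) = 4 * (1 + 0.171566) = 4 * 1.171566 = 4.686264, which rounds to 4.6863.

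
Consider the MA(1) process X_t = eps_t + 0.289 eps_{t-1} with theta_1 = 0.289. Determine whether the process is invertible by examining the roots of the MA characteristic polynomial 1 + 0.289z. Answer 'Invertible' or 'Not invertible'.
\text{Invertible}

The MA(q) characteristic polynomial is P(z) = 1 + 0.289z.
Invertibility requires all roots to lie outside the unit circle, i.e. |z| > 1 for every root.
This is linear in z: 1 + (0.289) z = 0  =>  z = -1/(0.289) = -3.460208,  |z| = 3.460208.
Moduli of all roots: 3.4602.
All moduli strictly greater than 1? Yes.
Verdict: Invertible.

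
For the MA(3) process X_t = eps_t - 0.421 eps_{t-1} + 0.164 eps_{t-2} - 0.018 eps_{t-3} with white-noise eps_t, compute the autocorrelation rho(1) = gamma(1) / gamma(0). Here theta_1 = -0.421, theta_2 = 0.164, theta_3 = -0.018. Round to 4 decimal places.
\rho(1) = -0.4093

For an MA(q) process with theta_0 = 1, the autocovariance is
  gamma(k) = sigma^2 * sum_{i=0..q-k} theta_i * theta_{i+k},
and rho(k) = gamma(k) / gamma(0). Sigma^2 cancels.
  numerator   = (1)*(-0.421) + (-0.421)*(0.164) + (0.164)*(-0.018) = -0.492996.
  denominator = (1)^2 + (-0.421)^2 + (0.164)^2 + (-0.018)^2 = 1.204461.
  rho(1) = -0.492996 / 1.204461 = -0.4093.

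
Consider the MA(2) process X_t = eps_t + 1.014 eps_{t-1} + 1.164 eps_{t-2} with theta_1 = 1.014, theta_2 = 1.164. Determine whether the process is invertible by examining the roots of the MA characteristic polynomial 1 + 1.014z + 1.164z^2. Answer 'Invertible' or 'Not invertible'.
\text{Not invertible}

The MA(q) characteristic polynomial is P(z) = 1 + 1.014z + 1.164z^2.
Invertibility requires all roots to lie outside the unit circle, i.e. |z| > 1 for every root.
Set 1 + (1.014) z + (1.164) z^2 = 0, i.e. a z^2 + b z + c = 0 with a = 1.164, b = 1.014, c = 1.
Discriminant D = b^2 - 4ac = (1.014)^2 - 4*(1.164)*1 = 1.028196 - (4.656) = -3.627804.
D < 0, so the roots are the complex-conjugate pair z = (-b +/- i sqrt(-D)) / (2a) = -0.4356 +/- 0.8182i.
For a conjugate pair |z|^2 = z * conj(z) = (product of roots) = c/a = 1/(1.164) = 0.859107, so |z| = sqrt(0.859107) = 0.9269 for both roots.
Moduli of all roots: 0.9269, 0.9269.
All moduli strictly greater than 1? No.
Verdict: Not invertible.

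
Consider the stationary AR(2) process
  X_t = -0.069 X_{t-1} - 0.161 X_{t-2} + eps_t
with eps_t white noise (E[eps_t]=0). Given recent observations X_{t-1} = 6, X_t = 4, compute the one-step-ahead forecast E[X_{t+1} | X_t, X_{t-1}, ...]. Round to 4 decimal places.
E[X_{t+1} \mid \mathcal F_t] = -1.2420

For an AR(p) model X_t = c + sum_i phi_i X_{t-i} + eps_t, the
one-step-ahead conditional mean is
  E[X_{t+1} | X_t, ...] = c + sum_i phi_i X_{t+1-i}.
Substitute known values:
  E[X_{t+1} | ...] = (-0.069) * (4) + (-0.161) * (6)
                   = -1.2420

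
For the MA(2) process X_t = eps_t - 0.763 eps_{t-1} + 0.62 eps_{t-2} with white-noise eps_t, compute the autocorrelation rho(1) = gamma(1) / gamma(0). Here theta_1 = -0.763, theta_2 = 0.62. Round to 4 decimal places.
\rho(1) = -0.6285

For an MA(q) process with theta_0 = 1, the autocovariance is
  gamma(k) = sigma^2 * sum_{i=0..q-k} theta_i * theta_{i+k},
and rho(k) = gamma(k) / gamma(0). Sigma^2 cancels.
  numerator   = (1)*(-0.763) + (-0.763)*(0.62) = -1.23606.
  denominator = (1)^2 + (-0.763)^2 + (0.62)^2 = 1.966569.
  rho(1) = -1.23606 / 1.966569 = -0.6285.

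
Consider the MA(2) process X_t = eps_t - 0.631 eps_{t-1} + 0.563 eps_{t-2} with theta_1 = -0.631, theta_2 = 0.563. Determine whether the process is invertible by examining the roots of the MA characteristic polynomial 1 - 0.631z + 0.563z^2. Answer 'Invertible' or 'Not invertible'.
\text{Invertible}

The MA(q) characteristic polynomial is P(z) = 1 - 0.631z + 0.563z^2.
Invertibility requires all roots to lie outside the unit circle, i.e. |z| > 1 for every root.
Set 1 + (-0.631) z + (0.563) z^2 = 0, i.e. a z^2 + b z + c = 0 with a = 0.563, b = -0.631, c = 1.
Discriminant D = b^2 - 4ac = (-0.631)^2 - 4*(0.563)*1 = 0.398161 - (2.252) = -1.853839.
D < 0, so the roots are the complex-conjugate pair z = (-b +/- i sqrt(-D)) / (2a) = 0.5604 +/- 1.2092i.
For a conjugate pair |z|^2 = z * conj(z) = (product of roots) = c/a = 1/(0.563) = 1.776199, so |z| = sqrt(1.776199) = 1.3327 for both roots.
Moduli of all roots: 1.3327, 1.3327.
All moduli strictly greater than 1? Yes.
Verdict: Invertible.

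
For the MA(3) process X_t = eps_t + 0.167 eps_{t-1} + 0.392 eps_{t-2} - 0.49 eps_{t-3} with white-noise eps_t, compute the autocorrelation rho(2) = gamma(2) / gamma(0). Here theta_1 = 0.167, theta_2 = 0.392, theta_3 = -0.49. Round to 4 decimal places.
\rho(2) = 0.2182

For an MA(q) process with theta_0 = 1, the autocovariance is
  gamma(k) = sigma^2 * sum_{i=0..q-k} theta_i * theta_{i+k},
and rho(k) = gamma(k) / gamma(0). Sigma^2 cancels.
  numerator   = (1)*(0.392) + (0.167)*(-0.49) = 0.31017.
  denominator = (1)^2 + (0.167)^2 + (0.392)^2 + (-0.49)^2 = 1.421653.
  rho(2) = 0.31017 / 1.421653 = 0.2182.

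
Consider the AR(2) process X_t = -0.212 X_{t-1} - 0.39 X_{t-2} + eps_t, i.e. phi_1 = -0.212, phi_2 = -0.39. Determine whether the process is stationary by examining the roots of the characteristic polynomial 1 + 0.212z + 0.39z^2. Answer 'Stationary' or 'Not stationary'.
\text{Stationary}

The AR(p) characteristic polynomial is P(z) = 1 + 0.212z + 0.39z^2.
Stationarity requires all roots to lie outside the unit circle, i.e. |z| > 1 for every root.
Set 1 + (0.212) z + (0.39) z^2 = 0, i.e. a z^2 + b z + c = 0 with a = 0.39, b = 0.212, c = 1.
Discriminant D = b^2 - 4ac = (0.212)^2 - 4*(0.39)*1 = 0.044944 - (1.56) = -1.515056.
D < 0, so the roots are the complex-conjugate pair z = (-b +/- i sqrt(-D)) / (2a) = -0.2718 +/- 1.578i.
For a conjugate pair |z|^2 = z * conj(z) = (product of roots) = c/a = 1/(0.39) = 2.564103, so |z| = sqrt(2.564103) = 1.6013 for both roots.
Moduli of all roots: 1.6013, 1.6013.
All moduli strictly greater than 1? Yes.
Verdict: Stationary.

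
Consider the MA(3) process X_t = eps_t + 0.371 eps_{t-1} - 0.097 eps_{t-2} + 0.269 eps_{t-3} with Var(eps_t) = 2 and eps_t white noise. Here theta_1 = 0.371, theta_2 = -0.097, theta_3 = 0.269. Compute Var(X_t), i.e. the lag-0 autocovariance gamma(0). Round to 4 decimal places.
\gamma(0) = 2.4388

For an MA(q) process X_t = eps_t + sum_i theta_i eps_{t-i} with
Var(eps_t) = sigma^2, the variance is
  gamma(0) = sigma^2 * (1 + sum_i theta_i^2).
  sum_i theta_i^2 = (0.371)^2 + (-0.097)^2 + (0.269)^2 = 0.137641 + 0.009409 + 0.072361 = 0.219411.
  gamma(0) = 2 * (1 + 0.219411) = 2 * 1.219411 = 2.438822, which rounds to 2.4388.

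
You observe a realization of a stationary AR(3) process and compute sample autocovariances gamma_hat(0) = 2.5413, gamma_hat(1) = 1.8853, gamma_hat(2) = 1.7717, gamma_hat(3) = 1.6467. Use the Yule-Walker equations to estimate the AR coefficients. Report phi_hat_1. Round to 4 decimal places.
\hat\phi_{1} = 0.4530

The Yule-Walker equations for an AR(p) process read, in matrix form,
  Gamma_p phi = r_p,   with   (Gamma_p)_{ij} = gamma(|i - j|),
                       (r_p)_i = gamma(i),   i,j = 1..p.
Substitute the sample gammas (Toeplitz matrix and right-hand side of size 3):
  Gamma_p = [[2.5413, 1.8853, 1.7717], [1.8853, 2.5413, 1.8853], [1.7717, 1.8853, 2.5413]]
  r_p     = [1.8853, 1.7717, 1.6467]
Written out (R1..R3):
  (R1) 2.5413 phi_1 + 1.8853 phi_2 + 1.7717 phi_3 = 1.8853
  (R2) 1.8853 phi_1 + 2.5413 phi_2 + 1.8853 phi_3 = 1.7717
  (R3) 1.7717 phi_1 + 1.8853 phi_2 + 2.5413 phi_3 = 1.6467
Gaussian elimination:
  R2 <- R2 - (1.8853/2.5413) R1 = R2 - (0.741864) R1:  1.142663 phi_2 + 0.570939 phi_3 = 0.373063
  R3 <- R3 - (1.7717/2.5413) R1 = R3 - (0.697163) R1:  0.570939 phi_2 + 1.306137 phi_3 = 0.332339
  R3 <- R3 - (0.570939/1.142663) R2 = R3 - (0.499656) R2:  1.020863 phi_3 = 0.145936
Back-substitution:
  phi_hat_3 = 0.145936 / 1.020863 = 0.142953
  phi_hat_2 = (0.373063 - (0.570939)(0.142953)) / 1.142663 = 0.255058
  phi_hat_1 = (1.8853 - (1.8853)(0.255058) - (1.7717)(0.142953)) / 2.5413 = 0.452984
So phi_hat = [0.4530, 0.2551, 0.1430].
Therefore phi_hat_1 = 0.4530.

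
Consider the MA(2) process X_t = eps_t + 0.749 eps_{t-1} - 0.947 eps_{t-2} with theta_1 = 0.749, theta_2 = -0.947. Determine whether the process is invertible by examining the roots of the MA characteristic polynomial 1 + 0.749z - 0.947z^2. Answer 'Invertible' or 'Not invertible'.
\text{Not invertible}

The MA(q) characteristic polynomial is P(z) = 1 + 0.749z - 0.947z^2.
Invertibility requires all roots to lie outside the unit circle, i.e. |z| > 1 for every root.
Set 1 + (0.749) z + (-0.947) z^2 = 0, i.e. a z^2 + b z + c = 0 with a = -0.947, b = 0.749, c = 1.
Discriminant D = b^2 - 4ac = (0.749)^2 - 4*(-0.947)*1 = 0.561001 - (-3.788) = 4.349001.
D >= 0, so the roots are real: z = (-b +/- sqrt(D)) / (2a) = (-0.749 +/- 2.085426) / (-1.894).
  z_1 = (-0.749 + 2.085426) / (-1.894) = -0.7056,   |z_1| = 0.7056.
  z_2 = (-0.749 - 2.085426) / (-1.894) = 1.4965,   |z_2| = 1.4965.
Moduli of all roots: 0.7056, 1.4965.
All moduli strictly greater than 1? No.
Verdict: Not invertible.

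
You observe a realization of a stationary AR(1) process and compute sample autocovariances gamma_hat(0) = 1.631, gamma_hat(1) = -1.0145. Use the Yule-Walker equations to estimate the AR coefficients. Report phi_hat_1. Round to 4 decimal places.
\hat\phi_{1} = -0.6220

The Yule-Walker equations for an AR(p) process read, in matrix form,
  Gamma_p phi = r_p,   with   (Gamma_p)_{ij} = gamma(|i - j|),
                       (r_p)_i = gamma(i),   i,j = 1..p.
Substitute the sample gammas (Toeplitz matrix and right-hand side of size 1):
  Gamma_p = [[1.631]]
  r_p     = [-1.0145]
With p = 1 this is the single equation gamma(0) phi_1 = gamma(1):
  phi_hat_1 = gamma(1) / gamma(0) = -1.0145 / 1.631 = -0.6220.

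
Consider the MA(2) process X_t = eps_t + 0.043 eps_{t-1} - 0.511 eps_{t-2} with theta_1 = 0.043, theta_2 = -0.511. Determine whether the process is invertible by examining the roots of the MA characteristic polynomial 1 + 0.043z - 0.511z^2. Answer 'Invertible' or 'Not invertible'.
\text{Invertible}

The MA(q) characteristic polynomial is P(z) = 1 + 0.043z - 0.511z^2.
Invertibility requires all roots to lie outside the unit circle, i.e. |z| > 1 for every root.
Set 1 + (0.043) z + (-0.511) z^2 = 0, i.e. a z^2 + b z + c = 0 with a = -0.511, b = 0.043, c = 1.
Discriminant D = b^2 - 4ac = (0.043)^2 - 4*(-0.511)*1 = 0.001849 - (-2.044) = 2.045849.
D >= 0, so the roots are real: z = (-b +/- sqrt(D)) / (2a) = (-0.043 +/- 1.430332) / (-1.022).
  z_1 = (-0.043 + 1.430332) / (-1.022) = -1.3575,   |z_1| = 1.3575.
  z_2 = (-0.043 - 1.430332) / (-1.022) = 1.4416,   |z_2| = 1.4416.
Moduli of all roots: 1.3575, 1.4416.
All moduli strictly greater than 1? Yes.
Verdict: Invertible.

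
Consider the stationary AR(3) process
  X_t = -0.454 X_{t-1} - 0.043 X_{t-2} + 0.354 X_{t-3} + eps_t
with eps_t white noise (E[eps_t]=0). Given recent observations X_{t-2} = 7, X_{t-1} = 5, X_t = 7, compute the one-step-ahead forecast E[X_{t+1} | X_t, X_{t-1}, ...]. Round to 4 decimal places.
E[X_{t+1} \mid \mathcal F_t] = -0.9150

For an AR(p) model X_t = c + sum_i phi_i X_{t-i} + eps_t, the
one-step-ahead conditional mean is
  E[X_{t+1} | X_t, ...] = c + sum_i phi_i X_{t+1-i}.
Substitute known values:
  E[X_{t+1} | ...] = (-0.454) * (7) + (-0.043) * (5) + (0.354) * (7)
                   = -0.9150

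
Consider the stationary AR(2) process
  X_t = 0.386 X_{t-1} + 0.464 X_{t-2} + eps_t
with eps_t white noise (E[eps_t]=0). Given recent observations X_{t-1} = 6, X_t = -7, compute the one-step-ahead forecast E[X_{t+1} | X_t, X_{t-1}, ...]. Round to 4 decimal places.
E[X_{t+1} \mid \mathcal F_t] = 0.0820

For an AR(p) model X_t = c + sum_i phi_i X_{t-i} + eps_t, the
one-step-ahead conditional mean is
  E[X_{t+1} | X_t, ...] = c + sum_i phi_i X_{t+1-i}.
Substitute known values:
  E[X_{t+1} | ...] = (0.386) * (-7) + (0.464) * (6)
                   = 0.0820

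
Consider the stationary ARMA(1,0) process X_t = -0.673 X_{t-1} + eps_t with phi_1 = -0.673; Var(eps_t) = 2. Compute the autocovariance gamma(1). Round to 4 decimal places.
\gamma(1) = -2.4604

Multiply the model equation by X_{t-k} and take expectations. With theta_0 = psi_0 = 1 and psi_j the MA(infinity) weights, this gives
  gamma(k) - sum_i phi_i gamma(k-i) = c_k,
  c_k = sigma^2 * sum_{j=k..q} theta_j psi_{j-k}   (c_k = 0 for k > q),
using gamma(-m) = gamma(m).
Pure AR (q = 0): c_0 = sigma^2 = 2, c_k = 0 for k >= 1.
Equations for k = 0 and k = 1 (AR order 1):
  gamma(0) = phi_1 gamma(1) + c_0
  gamma(1) = phi_1 gamma(0) + c_1
Substituting the second into the first: gamma(0) (1 - phi_1^2) = c_0 + phi_1 c_1, so
  gamma(0) = c_0 / (1 - phi_1^2) = 2 / (1 - (-0.673)^2) = 2 / 0.547071 = 3.655833.
  gamma(1) = phi_1 gamma(0) = (-0.673)(3.655833) = -2.460375.
Therefore gamma(1) = -2.4604 (to 4 decimal places).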